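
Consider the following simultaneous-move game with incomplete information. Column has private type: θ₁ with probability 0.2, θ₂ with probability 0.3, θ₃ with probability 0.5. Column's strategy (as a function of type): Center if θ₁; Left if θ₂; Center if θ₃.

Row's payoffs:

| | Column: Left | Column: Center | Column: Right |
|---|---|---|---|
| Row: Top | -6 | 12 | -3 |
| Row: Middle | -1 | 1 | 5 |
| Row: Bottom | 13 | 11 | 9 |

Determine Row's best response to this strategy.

Compute Row's expected payoff for each action, taking the expectation over Column's type.
E[Top] = 0.2·(12) + 0.3·(-6) + 0.5·(12) = 6.6
E[Middle] = 0.2·(1) + 0.3·(-1) + 0.5·(1) = 0.4
E[Bottom] = 0.2·(11) + 0.3·(13) + 0.5·(11) = 11.6
Best response: Bottom (11.6 is the largest).

Bottom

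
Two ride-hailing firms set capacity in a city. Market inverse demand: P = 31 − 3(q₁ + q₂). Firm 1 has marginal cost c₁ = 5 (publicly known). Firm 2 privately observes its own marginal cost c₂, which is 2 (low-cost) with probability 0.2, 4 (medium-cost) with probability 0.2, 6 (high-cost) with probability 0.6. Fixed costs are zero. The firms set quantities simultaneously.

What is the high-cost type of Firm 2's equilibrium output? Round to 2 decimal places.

Type-c best response for Firm 2: q₂(c) = (31 − c)/6 − q₁/2.
Firm 1 maximizes expected profit; its first-order condition is 31 − 6q₁ − 3E[q₂] − 5 = 0.
Substituting E[q₂] and solving: E[c₂] = 4.8, so q₁ = (31 − 2·5 + 4.8)/9 = 2.86667.
q₂(high-cost) = (31 − 6 − 3·2.86667)/6 = 2.73333.

2.73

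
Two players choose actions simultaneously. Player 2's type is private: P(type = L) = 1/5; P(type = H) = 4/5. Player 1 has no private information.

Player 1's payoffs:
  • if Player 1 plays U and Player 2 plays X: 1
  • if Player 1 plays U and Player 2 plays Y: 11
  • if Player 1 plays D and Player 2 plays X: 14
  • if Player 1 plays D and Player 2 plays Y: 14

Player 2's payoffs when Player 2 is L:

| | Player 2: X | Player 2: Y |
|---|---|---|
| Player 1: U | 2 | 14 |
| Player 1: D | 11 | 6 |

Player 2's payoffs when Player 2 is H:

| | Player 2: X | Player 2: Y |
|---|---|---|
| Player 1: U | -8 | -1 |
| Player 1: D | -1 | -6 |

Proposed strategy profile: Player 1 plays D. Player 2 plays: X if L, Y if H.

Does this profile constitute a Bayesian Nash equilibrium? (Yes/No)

No

A profile is a BNE iff every type of every player is best-responding given beliefs about the other side.
Player 1 plays D: E[D] = 1/5·(14) + 4/5·(14) = 14; E[U] = 9. Best-responding. ✓
Player 2 (type L), facing D: X gives 11, Y gives 6. Proposed X is best. ✓
Player 2 (type H), facing D: X gives -1, Y gives -6. Proposed Y is not best — profitable deviation exists. ✗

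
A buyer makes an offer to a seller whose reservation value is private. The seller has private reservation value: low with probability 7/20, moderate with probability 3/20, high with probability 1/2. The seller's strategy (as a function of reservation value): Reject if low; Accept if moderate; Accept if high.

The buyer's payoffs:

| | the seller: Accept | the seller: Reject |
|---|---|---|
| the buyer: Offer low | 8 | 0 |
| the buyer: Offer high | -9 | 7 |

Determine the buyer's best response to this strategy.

Offer low

E[Offer low] = 7/20·(0) + 3/20·(8) + 1/2·(8) = 26/5
E[Offer high] = 7/20·(7) + 3/20·(-9) + 1/2·(-9) = -17/5
Best response: Offer low (26/5 is the largest).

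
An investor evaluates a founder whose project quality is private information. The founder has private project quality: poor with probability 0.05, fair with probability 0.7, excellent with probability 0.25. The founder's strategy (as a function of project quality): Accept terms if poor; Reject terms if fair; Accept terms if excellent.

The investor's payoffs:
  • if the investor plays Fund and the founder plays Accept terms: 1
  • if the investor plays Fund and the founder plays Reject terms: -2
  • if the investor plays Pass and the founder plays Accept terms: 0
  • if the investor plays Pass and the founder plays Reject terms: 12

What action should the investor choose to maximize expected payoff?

E[Fund] = 0.05·(1) + 0.7·(-2) + 0.25·(1) = -1.1
E[Pass] = 0.05·(0) + 0.7·(12) + 0.25·(0) = 8.4
Best response: Pass (8.4 is the largest).

Pass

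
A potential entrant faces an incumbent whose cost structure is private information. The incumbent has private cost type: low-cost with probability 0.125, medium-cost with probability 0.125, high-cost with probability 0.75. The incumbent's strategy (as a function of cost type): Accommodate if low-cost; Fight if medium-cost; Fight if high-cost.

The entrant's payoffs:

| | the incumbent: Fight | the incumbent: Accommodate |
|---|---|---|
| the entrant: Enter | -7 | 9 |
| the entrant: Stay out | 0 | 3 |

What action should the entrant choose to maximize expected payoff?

Stay out

E[Enter] = 0.125·(9) + 0.125·(-7) + 0.75·(-7) = -5
E[Stay out] = 0.125·(3) + 0.125·(0) + 0.75·(0) = 0.375
Best response: Stay out (0.375 is the largest).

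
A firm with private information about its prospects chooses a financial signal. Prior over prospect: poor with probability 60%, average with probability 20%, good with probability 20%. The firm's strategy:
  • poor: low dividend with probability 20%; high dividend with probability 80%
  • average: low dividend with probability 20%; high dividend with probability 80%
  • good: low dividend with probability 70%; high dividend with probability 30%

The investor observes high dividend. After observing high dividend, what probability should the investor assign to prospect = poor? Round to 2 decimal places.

P(high dividend) = 0.6·0.8 + 0.2·0.8 + 0.2·0.3 = 0.7
P(poor | high dividend) = (0.6·0.8) / 0.7 = 0.48 / 0.7 = 0.685714

0.69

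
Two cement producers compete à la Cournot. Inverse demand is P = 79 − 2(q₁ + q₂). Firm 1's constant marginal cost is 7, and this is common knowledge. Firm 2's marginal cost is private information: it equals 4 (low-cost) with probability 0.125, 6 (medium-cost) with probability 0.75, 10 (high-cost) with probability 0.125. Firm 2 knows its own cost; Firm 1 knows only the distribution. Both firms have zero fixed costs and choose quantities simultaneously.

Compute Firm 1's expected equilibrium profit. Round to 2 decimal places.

Firm 2 with cost c maximizes (79 − 2(q₁+q₂) − c)·q₂, giving q₂(c) = (79 − c − 2q₁)/4.
E[c₂] = 0.125·4 + 0.75·6 + 0.125·10 = 6.25
Firm 1's FOC against E[q₂] yields q₁ = (79 − 2·7 + E[c₂])/6 = (79 − 14 + 6.25)/6 = 11.875.
E[P] = 79 − 2·(q₁ + E[q₂]) = 30.75; Firm 1's expected profit = (E[P] − 7)·q₁ = (30.75 − 7)·11.875 = 282.031.

282.03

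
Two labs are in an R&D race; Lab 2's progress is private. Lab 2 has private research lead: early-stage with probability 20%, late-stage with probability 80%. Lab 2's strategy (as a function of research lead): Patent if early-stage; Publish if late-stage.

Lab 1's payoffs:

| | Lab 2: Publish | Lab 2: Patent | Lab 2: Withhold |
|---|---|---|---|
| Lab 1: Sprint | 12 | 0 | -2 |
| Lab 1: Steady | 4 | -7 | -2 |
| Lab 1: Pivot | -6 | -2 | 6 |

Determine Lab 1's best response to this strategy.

E[Sprint] = 0.2·(0) + 0.8·(12) = 9.6
E[Steady] = 0.2·(-7) + 0.8·(4) = 1.8
E[Pivot] = 0.2·(-2) + 0.8·(-6) = -5.2
Best response: Sprint (9.6 is the largest).

Sprint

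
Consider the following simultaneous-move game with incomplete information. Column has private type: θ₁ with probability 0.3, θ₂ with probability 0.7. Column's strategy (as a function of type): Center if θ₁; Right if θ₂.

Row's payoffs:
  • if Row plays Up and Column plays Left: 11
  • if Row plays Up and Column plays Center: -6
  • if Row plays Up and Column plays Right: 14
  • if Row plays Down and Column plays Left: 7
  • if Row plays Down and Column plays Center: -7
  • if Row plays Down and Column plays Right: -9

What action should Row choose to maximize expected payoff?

Compute Row's expected payoff for each action, taking the expectation over Column's type.
E[Up] = 0.3·(-6) + 0.7·(14) = 8
E[Down] = 0.3·(-7) + 0.7·(-9) = -8.4
Best response: Up (8 is the largest).

Up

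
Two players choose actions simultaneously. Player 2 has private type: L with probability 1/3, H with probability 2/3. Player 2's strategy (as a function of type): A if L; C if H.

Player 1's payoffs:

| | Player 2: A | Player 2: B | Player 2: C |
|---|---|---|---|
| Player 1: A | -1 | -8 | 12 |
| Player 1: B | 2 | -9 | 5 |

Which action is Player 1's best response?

A

E[A] = 1/3·(-1) + 2/3·(12) = 23/3
E[B] = 1/3·(2) + 2/3·(5) = 4
Best response: A (23/3 is the largest).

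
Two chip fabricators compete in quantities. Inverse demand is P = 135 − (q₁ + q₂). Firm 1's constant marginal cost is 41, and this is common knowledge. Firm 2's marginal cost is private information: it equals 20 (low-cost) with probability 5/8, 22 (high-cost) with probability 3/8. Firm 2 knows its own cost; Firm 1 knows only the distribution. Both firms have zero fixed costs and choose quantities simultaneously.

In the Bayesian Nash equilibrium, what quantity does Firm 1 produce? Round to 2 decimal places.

24.58

Each type of Firm 2 best-responds to q₁; Firm 1 best-responds to the expected q₂ over Firm 2's types.
Firm 2 with cost c maximizes (135 − (q₁+q₂) − c)·q₂, giving q₂(c) = (135 − c − q₁)/2.
E[c₂] = 5/8·20 + 3/8·22 = 20.75
Firm 1's FOC against E[q₂] yields q₁ = (135 − 2·41 + E[c₂])/3 = (135 − 82 + 20.75)/3 = 24.5833.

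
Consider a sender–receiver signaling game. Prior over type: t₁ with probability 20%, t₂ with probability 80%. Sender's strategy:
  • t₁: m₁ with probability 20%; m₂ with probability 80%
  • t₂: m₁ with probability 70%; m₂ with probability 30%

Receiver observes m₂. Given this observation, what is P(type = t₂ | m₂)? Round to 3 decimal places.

P(m₂) = 0.2·0.8 + 0.8·0.3 = 0.4
P(t₂ | m₂) = (0.8·0.3) / 0.4 = 0.24 / 0.4 = 0.6

0.600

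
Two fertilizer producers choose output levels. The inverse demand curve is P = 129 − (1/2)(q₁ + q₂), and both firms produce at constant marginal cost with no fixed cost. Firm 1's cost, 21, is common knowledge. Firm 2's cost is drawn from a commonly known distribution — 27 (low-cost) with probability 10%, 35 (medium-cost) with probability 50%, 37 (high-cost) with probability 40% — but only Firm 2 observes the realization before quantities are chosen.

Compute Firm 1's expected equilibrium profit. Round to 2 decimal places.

3307.56

Firm 2 with cost c maximizes (129 − (1/2)(q₁+q₂) − c)·q₂, giving q₂(c) = (129 − c − (1/2)q₁).
E[c₂] = 0.1·27 + 0.5·35 + 0.4·37 = 35
Firm 1's FOC against E[q₂] yields q₁ = (129 − 2·21 + E[c₂])/(3/2) = (129 − 42 + 35)/(3/2) = 81.3333.
E[P] = 129 − (1/2)·(q₁ + E[q₂]) = 61.6667; Firm 1's expected profit = (E[P] − 21)·q₁ = (61.6667 − 21)·81.3333 = 3307.56.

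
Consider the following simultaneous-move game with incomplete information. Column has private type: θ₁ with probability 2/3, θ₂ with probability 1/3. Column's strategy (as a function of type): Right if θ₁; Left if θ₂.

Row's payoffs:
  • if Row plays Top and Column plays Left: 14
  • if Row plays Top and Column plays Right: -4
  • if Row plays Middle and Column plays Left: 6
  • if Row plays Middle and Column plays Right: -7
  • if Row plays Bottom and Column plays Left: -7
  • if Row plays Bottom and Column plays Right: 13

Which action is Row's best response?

Bottom

E[Top] = 2/3·(-4) + 1/3·(14) = 2
E[Middle] = 2/3·(-7) + 1/3·(6) = -8/3
E[Bottom] = 2/3·(13) + 1/3·(-7) = 19/3
Best response: Bottom (19/3 is the largest).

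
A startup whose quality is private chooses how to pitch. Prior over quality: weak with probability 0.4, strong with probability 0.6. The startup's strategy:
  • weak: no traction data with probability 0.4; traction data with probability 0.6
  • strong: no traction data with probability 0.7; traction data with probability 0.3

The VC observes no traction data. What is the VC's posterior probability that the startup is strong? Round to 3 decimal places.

0.724

Apply Bayes' rule using the sender's strategy as the likelihood.
P(no traction data) = 0.4·0.4 + 0.6·0.7 = 0.58
P(strong | no traction data) = (0.6·0.7) / 0.58 = 0.42 / 0.58 = 0.724138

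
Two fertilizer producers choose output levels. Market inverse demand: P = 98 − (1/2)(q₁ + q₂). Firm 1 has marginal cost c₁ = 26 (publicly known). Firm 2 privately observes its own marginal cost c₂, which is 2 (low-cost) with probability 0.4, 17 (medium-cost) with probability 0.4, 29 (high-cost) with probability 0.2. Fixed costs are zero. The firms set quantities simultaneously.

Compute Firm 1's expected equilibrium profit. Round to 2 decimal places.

784.08

Each type of Firm 2 best-responds to q₁; Firm 1 best-responds to the expected q₂ over Firm 2's types.
Firm 2 with cost c maximizes (98 − (1/2)(q₁+q₂) − c)·q₂, giving q₂(c) = (98 − c − (1/2)q₁).
E[c₂] = 0.4·2 + 0.4·17 + 0.2·29 = 13.4
Firm 1's FOC against E[q₂] yields q₁ = (98 − 2·26 + E[c₂])/(3/2) = (98 − 52 + 13.4)/(3/2) = 39.6.
E[P] = 98 − (1/2)·(q₁ + E[q₂]) = 45.8; Firm 1's expected profit = (E[P] − 26)·q₁ = (45.8 − 26)·39.6 = 784.08.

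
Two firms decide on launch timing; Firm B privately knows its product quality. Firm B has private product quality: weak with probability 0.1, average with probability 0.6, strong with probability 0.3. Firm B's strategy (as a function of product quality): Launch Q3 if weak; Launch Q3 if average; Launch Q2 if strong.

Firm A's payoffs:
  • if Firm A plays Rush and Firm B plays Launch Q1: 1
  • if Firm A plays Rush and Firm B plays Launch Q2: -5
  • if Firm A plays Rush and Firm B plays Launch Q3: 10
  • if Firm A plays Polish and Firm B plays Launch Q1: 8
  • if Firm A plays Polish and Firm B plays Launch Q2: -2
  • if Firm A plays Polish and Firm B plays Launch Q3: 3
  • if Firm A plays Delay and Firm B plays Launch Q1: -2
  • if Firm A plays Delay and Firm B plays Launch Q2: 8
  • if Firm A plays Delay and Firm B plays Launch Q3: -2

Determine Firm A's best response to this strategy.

E[Rush] = 0.1·(10) + 0.6·(10) + 0.3·(-5) = 5.5
E[Polish] = 0.1·(3) + 0.6·(3) + 0.3·(-2) = 1.5
E[Delay] = 0.1·(-2) + 0.6·(-2) + 0.3·(8) = 1
Best response: Rush (5.5 is the largest).

Rush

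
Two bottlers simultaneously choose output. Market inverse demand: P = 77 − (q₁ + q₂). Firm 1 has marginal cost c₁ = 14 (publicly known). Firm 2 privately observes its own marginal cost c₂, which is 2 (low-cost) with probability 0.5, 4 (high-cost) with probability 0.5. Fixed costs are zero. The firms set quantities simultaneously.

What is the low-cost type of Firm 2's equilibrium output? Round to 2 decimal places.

28.83

Each type of Firm 2 best-responds to q₁; Firm 1 best-responds to the expected q₂ over Firm 2's types.
Firm 2 with cost c maximizes (77 − (q₁+q₂) − c)·q₂, giving q₂(c) = (77 − c − q₁)/2.
E[c₂] = 0.5·2 + 0.5·4 = 3
Firm 1's FOC against E[q₂] yields q₁ = (77 − 2·14 + E[c₂])/3 = (77 − 28 + 3)/3 = 17.3333.
q₂(low-cost) = (77 − 2 − 17.3333)/2 = 28.8333.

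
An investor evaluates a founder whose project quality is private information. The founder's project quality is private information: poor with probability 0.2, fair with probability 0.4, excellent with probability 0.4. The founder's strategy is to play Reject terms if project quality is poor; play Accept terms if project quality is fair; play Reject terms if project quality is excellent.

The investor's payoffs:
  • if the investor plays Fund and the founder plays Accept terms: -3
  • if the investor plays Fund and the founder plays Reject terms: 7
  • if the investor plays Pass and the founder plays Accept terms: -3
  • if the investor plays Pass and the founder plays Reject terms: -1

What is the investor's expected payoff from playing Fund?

Take the expectation over the founder's project quality, weighting each type's action by its prior probability.
E[Fund] = 0.2·7 + 0.4·(-3) + 0.4·7 = 1.4 + (-1.2) + 2.8 = 3

3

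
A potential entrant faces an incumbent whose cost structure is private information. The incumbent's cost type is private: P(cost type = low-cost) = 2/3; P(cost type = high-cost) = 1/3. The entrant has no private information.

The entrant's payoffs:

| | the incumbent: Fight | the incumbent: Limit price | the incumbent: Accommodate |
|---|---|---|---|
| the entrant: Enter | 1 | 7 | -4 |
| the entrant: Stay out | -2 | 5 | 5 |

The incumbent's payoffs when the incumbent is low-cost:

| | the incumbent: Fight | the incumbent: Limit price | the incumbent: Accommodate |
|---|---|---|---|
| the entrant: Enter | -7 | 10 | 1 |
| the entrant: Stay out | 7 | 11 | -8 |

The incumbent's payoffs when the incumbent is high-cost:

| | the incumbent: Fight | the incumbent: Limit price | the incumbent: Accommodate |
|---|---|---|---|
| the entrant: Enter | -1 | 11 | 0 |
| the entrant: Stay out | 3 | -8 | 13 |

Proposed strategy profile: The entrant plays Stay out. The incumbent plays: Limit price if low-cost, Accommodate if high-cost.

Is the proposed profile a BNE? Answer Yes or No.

Yes

The entrant plays Stay out: E[Stay out] = 2/3·(5) + 1/3·(5) = 5; E[Enter] = 10/3. Best-responding. ✓
The incumbent (cost type low-cost), facing Stay out: Fight gives 7, Limit price gives 11, Accommodate gives -8. Proposed Limit price is best. ✓
The incumbent (cost type high-cost), facing Stay out: Fight gives 3, Limit price gives -8, Accommodate gives 13. Proposed Accommodate is best. ✓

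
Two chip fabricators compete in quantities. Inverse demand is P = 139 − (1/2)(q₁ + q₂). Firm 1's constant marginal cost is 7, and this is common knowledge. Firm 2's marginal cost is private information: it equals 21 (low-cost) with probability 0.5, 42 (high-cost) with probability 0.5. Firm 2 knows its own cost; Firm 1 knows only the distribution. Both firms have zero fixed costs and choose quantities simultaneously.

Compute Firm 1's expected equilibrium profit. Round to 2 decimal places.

5442.72

Each type of Firm 2 best-responds to q₁; Firm 1 best-responds to the expected q₂ over Firm 2's types.
Firm 2 with cost c maximizes (139 − (1/2)(q₁+q₂) − c)·q₂, giving q₂(c) = (139 − c − (1/2)q₁).
E[c₂] = 0.5·21 + 0.5·42 = 31.5
Firm 1's FOC against E[q₂] yields q₁ = (139 − 2·7 + E[c₂])/(3/2) = (139 − 14 + 31.5)/(3/2) = 104.333.
E[P] = 139 − (1/2)·(q₁ + E[q₂]) = 59.1667; Firm 1's expected profit = (E[P] − 7)·q₁ = (59.1667 − 7)·104.333 = 5442.72.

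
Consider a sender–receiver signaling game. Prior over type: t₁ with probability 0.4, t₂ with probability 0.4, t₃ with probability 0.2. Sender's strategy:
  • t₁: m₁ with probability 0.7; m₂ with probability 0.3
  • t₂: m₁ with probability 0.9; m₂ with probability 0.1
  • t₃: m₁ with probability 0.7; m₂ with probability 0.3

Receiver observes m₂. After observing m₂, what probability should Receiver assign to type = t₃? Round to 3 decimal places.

0.273

P(m₂) = 0.4·0.3 + 0.4·0.1 + 0.2·0.3 = 0.22
P(t₃ | m₂) = (0.2·0.3) / 0.22 = 0.06 / 0.22 = 0.272727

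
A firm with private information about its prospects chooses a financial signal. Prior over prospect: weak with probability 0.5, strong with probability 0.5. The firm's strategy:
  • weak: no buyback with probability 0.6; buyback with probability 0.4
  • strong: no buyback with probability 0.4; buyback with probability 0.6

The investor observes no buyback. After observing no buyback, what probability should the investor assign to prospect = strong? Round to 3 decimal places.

P(no buyback) = 0.5·0.6 + 0.5·0.4 = 0.5
P(strong | no buyback) = (0.5·0.4) / 0.5 = 0.2 / 0.5 = 0.4

0.400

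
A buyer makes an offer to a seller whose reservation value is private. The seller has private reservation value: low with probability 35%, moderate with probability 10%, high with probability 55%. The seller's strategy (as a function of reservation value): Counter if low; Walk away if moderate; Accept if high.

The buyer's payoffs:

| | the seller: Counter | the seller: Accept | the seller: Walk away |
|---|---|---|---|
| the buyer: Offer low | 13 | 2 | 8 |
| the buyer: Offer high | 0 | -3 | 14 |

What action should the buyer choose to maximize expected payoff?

E[Offer low] = 0.35·(13) + 0.1·(8) + 0.55·(2) = 6.45
E[Offer high] = 0.35·(0) + 0.1·(14) + 0.55·(-3) = -0.25
Best response: Offer low (6.45 is the largest).

Offer low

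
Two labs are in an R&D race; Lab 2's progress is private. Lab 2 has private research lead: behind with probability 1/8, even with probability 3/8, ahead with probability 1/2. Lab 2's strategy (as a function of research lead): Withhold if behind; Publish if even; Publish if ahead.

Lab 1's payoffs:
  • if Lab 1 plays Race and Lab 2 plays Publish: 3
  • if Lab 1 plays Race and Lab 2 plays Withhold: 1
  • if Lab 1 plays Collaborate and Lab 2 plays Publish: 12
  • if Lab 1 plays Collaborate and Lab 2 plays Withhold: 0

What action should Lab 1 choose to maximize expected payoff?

E[Race] = 1/8·(1) + 3/8·(3) + 1/2·(3) = 11/4
E[Collaborate] = 1/8·(0) + 3/8·(12) + 1/2·(12) = 21/2
Best response: Collaborate (21/2 is the largest).

Collaborate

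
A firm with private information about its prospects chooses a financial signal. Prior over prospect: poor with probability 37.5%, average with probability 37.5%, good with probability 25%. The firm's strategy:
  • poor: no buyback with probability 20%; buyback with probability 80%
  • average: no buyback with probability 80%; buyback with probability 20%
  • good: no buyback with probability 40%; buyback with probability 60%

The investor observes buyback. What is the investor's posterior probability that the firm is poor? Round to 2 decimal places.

P(buyback) = 0.375·0.8 + 0.375·0.2 + 0.25·0.6 = 0.525
P(poor | buyback) = (0.375·0.8) / 0.525 = 0.3 / 0.525 = 0.571429

0.57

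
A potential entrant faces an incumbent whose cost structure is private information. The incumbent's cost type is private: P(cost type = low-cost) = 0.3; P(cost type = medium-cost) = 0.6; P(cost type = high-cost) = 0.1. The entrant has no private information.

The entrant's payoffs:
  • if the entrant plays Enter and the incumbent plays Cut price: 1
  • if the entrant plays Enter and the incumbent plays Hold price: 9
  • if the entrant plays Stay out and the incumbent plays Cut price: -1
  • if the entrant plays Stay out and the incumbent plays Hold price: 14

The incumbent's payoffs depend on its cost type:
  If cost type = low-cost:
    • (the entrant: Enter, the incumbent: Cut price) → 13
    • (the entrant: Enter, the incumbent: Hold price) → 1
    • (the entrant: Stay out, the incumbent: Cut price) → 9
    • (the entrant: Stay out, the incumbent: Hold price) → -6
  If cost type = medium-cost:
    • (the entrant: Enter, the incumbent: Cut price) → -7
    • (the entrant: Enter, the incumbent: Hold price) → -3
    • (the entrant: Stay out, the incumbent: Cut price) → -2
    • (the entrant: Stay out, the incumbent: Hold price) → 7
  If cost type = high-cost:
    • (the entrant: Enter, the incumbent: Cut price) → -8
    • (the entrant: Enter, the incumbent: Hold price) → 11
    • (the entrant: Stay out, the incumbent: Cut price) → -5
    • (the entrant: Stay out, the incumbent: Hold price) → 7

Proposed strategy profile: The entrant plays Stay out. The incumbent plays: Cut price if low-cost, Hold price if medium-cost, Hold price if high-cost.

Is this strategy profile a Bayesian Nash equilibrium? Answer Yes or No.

Yes

The entrant plays Stay out: E[Stay out] = 0.3·(-1) + 0.6·(14) + 0.1·(14) = 9.5; E[Enter] = 6.6. Best-responding. ✓
The incumbent (cost type low-cost), facing Stay out: Cut price gives 9, Hold price gives -6. Proposed Cut price is best. ✓
The incumbent (cost type medium-cost), facing Stay out: Cut price gives -2, Hold price gives 7. Proposed Hold price is best. ✓
The incumbent (cost type high-cost), facing Stay out: Cut price gives -5, Hold price gives 7. Proposed Hold price is best. ✓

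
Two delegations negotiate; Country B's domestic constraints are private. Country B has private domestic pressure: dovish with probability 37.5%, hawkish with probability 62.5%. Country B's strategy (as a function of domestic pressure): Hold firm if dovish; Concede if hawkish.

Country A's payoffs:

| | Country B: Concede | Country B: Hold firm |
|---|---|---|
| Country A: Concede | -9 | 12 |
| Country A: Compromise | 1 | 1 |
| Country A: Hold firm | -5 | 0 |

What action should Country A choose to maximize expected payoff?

E[Concede] = 0.375·(12) + 0.625·(-9) = -1.125
E[Compromise] = 0.375·(1) + 0.625·(1) = 1
E[Hold firm] = 0.375·(0) + 0.625·(-5) = -3.125
Best response: Compromise (1 is the largest).

Compromise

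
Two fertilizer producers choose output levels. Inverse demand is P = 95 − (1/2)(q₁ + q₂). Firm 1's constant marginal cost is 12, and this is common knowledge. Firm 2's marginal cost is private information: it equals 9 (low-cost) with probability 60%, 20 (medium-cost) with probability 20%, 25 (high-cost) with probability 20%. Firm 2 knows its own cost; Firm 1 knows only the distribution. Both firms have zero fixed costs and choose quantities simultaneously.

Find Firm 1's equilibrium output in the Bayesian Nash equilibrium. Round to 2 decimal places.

Firm 2 with cost c maximizes (95 − (1/2)(q₁+q₂) − c)·q₂, giving q₂(c) = (95 − c − (1/2)q₁).
E[c₂] = 0.6·9 + 0.2·20 + 0.2·25 = 14.4
Firm 1's FOC against E[q₂] yields q₁ = (95 − 2·12 + E[c₂])/(3/2) = (95 − 24 + 14.4)/(3/2) = 56.9333.

56.93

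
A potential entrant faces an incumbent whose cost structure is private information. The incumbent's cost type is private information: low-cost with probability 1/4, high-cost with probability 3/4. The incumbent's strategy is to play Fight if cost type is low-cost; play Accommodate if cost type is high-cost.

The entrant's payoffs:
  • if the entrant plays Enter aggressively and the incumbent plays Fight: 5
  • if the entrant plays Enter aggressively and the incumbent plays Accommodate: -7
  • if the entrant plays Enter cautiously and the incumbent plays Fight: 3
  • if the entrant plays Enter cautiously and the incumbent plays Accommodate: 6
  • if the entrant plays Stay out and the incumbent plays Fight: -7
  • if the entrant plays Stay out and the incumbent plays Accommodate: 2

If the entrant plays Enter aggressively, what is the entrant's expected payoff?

Take the expectation over the incumbent's cost type, weighting each type's action by its prior probability.
E[Enter aggressively] = 1/4·5 + 3/4·(-7) = 5/4 + (-21/4) = -4

-4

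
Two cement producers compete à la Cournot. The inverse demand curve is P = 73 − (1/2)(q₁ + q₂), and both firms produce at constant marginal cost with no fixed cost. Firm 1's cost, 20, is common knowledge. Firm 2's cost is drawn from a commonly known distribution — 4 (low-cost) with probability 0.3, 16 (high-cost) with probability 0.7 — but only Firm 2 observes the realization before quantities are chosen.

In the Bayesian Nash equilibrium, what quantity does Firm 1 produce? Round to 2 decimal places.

Type-c best response for Firm 2: q₂(c) = (73 − c) − q₁/2.
Firm 1 maximizes expected profit; its first-order condition is 73 − q₁ − (1/2)E[q₂] − 20 = 0.
Substituting E[q₂] and solving: E[c₂] = 12.4, so q₁ = (73 − 2·20 + 12.4)/(3/2) = 30.2667.

30.27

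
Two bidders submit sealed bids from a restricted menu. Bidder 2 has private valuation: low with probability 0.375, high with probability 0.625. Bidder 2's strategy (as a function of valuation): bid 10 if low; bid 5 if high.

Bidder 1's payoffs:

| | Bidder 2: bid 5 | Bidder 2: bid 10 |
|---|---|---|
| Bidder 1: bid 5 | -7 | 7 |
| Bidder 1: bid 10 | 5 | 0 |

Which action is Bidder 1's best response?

Compute Bidder 1's expected payoff for each action, taking the expectation over Bidder 2's type.
E[bid 5] = 0.375·(7) + 0.625·(-7) = -1.75
E[bid 10] = 0.375·(0) + 0.625·(5) = 3.125
Best response: bid 10 (3.125 is the largest).

bid 10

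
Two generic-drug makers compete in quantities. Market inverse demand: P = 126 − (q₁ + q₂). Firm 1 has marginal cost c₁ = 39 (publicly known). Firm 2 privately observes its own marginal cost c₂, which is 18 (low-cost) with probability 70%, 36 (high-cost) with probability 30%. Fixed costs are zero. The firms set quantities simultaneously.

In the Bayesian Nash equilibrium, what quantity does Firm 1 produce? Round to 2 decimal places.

23.80

Type-c best response for Firm 2: q₂(c) = (126 − c)/2 − q₁/2.
Firm 1 maximizes expected profit; its first-order condition is 126 − 2q₁ − E[q₂] − 39 = 0.
Substituting E[q₂] and solving: E[c₂] = 23.4, so q₁ = (126 − 2·39 + 23.4)/3 = 23.8.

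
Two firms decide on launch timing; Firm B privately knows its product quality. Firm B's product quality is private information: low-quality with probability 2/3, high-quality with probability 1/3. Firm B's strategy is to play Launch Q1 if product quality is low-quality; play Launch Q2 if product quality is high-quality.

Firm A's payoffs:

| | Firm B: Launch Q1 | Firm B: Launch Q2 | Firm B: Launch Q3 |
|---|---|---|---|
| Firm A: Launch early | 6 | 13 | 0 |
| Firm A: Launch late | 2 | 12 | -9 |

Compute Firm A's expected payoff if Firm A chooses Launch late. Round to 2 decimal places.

5.33

Take the expectation over Firm B's product quality, weighting each type's action by its prior probability.
E[Launch late] = 2/3·2 + 1/3·12 = 4/3 + 4 = 16/3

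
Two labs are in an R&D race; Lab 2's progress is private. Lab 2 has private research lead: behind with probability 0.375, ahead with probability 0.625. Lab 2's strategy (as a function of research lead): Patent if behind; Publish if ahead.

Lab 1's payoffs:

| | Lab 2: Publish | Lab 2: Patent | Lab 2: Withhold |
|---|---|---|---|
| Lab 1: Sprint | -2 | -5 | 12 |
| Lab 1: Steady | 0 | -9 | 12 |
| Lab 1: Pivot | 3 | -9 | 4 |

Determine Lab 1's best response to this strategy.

E[Sprint] = 0.375·(-5) + 0.625·(-2) = -3.125
E[Steady] = 0.375·(-9) + 0.625·(0) = -3.375
E[Pivot] = 0.375·(-9) + 0.625·(3) = -1.5
Best response: Pivot (-1.5 is the largest).

Pivot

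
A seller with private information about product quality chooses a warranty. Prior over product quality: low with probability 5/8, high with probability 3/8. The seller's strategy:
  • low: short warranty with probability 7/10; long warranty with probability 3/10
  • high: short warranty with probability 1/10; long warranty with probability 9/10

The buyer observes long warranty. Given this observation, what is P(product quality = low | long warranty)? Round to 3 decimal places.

P(long warranty) = (5/8)·(3/10) + (3/8)·(9/10) = 21/40
P(low | long warranty) = ((5/8)·(3/10)) / (21/40) = (3/16) / (21/40) = 5/14

0.357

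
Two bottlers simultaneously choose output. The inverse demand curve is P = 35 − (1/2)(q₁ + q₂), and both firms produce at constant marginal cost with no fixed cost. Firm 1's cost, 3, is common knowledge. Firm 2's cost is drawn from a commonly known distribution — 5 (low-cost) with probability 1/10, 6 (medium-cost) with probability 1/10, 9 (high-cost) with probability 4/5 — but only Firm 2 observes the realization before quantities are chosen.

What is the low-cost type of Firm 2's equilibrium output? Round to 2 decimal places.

17.57

Firm 2 with cost c maximizes (35 − (1/2)(q₁+q₂) − c)·q₂, giving q₂(c) = (35 − c − (1/2)q₁).
E[c₂] = 1/10·5 + 1/10·6 + 4/5·9 = 8.3
Firm 1's FOC against E[q₂] yields q₁ = (35 − 2·3 + E[c₂])/(3/2) = (35 − 6 + 8.3)/(3/2) = 24.8667.
q₂(low-cost) = (35 − 5 − (1/2)·24.8667) = 17.5667.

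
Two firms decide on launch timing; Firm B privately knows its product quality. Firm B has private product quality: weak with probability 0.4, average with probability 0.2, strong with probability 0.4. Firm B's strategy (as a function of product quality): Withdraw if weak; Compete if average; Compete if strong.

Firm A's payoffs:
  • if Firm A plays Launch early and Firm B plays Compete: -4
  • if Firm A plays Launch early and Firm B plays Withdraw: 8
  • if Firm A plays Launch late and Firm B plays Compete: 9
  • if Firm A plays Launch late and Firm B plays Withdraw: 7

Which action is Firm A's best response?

Launch late

Compute Firm A's expected payoff for each action, taking the expectation over Firm B's type.
E[Launch early] = 0.4·(8) + 0.2·(-4) + 0.4·(-4) = 0.8
E[Launch late] = 0.4·(7) + 0.2·(9) + 0.4·(9) = 8.2
Best response: Launch late (8.2 is the largest).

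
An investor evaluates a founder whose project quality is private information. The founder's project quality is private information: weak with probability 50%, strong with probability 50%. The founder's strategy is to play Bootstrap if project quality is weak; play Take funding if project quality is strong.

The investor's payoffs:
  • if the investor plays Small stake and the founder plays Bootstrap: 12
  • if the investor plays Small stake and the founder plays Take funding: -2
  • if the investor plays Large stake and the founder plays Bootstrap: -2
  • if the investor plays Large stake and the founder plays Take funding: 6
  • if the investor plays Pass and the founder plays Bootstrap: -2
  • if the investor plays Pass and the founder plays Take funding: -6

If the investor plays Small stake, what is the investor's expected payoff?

Take the expectation over the founder's project quality, weighting each type's action by its prior probability.
E[Small stake] = 0.5·12 + 0.5·(-2) = 6 + (-1) = 5

5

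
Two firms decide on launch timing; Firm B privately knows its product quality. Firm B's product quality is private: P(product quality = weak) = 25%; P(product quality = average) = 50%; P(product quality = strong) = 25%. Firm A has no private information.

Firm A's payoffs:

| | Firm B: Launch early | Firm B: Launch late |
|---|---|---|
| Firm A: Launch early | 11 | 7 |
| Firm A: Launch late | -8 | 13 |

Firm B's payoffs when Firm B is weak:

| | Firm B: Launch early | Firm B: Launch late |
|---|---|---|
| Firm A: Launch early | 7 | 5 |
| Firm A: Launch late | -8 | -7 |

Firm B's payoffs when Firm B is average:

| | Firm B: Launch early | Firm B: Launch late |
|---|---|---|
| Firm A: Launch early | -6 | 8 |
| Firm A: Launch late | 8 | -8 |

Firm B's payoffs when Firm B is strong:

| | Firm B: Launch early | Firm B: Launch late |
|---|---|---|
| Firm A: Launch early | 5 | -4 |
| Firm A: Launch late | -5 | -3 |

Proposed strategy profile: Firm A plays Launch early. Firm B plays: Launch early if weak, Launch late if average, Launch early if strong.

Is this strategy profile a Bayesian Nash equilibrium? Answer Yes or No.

Firm A plays Launch early: E[Launch early] = 0.25·(11) + 0.5·(7) + 0.25·(11) = 9; E[Launch late] = 2.5. Best-responding. ✓
Firm B (product quality weak), facing Launch early: Launch early gives 7, Launch late gives 5. Proposed Launch early is best. ✓
Firm B (product quality average), facing Launch early: Launch early gives -6, Launch late gives 8. Proposed Launch late is best. ✓
Firm B (product quality strong), facing Launch early: Launch early gives 5, Launch late gives -4. Proposed Launch early is best. ✓

Yes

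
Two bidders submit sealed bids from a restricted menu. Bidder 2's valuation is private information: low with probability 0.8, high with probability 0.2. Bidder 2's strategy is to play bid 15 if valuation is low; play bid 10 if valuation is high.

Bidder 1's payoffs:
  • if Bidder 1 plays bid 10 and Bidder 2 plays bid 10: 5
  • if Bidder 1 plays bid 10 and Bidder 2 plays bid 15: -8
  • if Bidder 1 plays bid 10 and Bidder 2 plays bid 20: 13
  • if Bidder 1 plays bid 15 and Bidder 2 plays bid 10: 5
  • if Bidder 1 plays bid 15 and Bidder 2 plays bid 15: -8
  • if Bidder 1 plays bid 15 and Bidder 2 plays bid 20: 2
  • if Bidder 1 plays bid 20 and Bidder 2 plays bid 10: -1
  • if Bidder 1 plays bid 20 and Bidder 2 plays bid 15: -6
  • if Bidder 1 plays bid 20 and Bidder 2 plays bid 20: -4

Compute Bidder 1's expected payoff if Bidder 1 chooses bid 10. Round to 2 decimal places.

E[bid 10] = 0.8·(-8) + 0.2·5 = (-6.4) + 1 = -5.4

-5.40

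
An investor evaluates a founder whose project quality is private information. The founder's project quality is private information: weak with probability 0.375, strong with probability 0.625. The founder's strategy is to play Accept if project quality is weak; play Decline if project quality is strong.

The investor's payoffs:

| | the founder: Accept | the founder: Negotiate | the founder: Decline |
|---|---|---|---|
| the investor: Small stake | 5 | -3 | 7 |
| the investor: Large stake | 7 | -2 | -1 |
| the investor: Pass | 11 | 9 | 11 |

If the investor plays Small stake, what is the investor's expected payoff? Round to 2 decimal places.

E[Small stake] = 0.375·5 + 0.625·7 = 1.875 + 4.375 = 6.25

6.25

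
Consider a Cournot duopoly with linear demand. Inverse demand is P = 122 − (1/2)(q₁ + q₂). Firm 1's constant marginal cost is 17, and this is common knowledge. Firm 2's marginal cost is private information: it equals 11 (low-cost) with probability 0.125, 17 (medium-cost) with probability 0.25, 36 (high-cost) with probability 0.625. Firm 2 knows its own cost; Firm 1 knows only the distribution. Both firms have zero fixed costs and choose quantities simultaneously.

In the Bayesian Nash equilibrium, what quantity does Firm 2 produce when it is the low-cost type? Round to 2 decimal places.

Type-c best response for Firm 2: q₂(c) = (122 − c) − q₁/2.
Firm 1 maximizes expected profit; its first-order condition is 122 − q₁ − (1/2)E[q₂] − 17 = 0.
Substituting E[q₂] and solving: E[c₂] = 28.125, so q₁ = (122 − 2·17 + 28.125)/(3/2) = 77.4167.
q₂(low-cost) = (122 − 11 − (1/2)·77.4167) = 72.2917.

72.29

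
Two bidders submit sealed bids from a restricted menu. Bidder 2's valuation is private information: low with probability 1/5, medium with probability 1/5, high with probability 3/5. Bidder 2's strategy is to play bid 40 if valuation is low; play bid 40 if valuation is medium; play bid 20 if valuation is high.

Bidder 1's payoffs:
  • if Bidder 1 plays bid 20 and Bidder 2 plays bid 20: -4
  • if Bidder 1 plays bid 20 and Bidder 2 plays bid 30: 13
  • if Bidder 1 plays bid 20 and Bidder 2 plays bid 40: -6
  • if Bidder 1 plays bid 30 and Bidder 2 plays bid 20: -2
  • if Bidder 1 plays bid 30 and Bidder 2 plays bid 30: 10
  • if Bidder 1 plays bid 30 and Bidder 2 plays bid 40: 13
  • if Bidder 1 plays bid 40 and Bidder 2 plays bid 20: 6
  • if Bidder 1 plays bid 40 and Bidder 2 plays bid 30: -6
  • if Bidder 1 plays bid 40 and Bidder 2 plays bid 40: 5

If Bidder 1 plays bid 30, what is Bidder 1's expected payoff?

Take the expectation over Bidder 2's valuation, weighting each type's action by its prior probability.
E[bid 30] = 1/5·13 + 1/5·13 + 3/5·(-2) = 13/5 + 13/5 + (-6/5) = 4

4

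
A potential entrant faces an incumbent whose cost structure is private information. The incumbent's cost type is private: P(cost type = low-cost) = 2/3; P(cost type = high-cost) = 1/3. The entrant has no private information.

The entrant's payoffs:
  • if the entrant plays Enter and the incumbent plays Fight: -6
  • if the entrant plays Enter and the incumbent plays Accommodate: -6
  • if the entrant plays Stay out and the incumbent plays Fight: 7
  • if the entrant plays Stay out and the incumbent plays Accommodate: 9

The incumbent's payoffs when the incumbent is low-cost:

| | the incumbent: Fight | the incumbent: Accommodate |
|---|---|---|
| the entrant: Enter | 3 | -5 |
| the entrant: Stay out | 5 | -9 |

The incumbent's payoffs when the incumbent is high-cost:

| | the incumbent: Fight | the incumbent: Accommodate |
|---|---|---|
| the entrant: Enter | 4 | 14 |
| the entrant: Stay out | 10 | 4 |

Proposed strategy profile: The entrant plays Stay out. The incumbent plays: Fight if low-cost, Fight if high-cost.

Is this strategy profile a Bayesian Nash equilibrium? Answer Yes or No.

Yes

The entrant plays Stay out: E[Stay out] = 2/3·(7) + 1/3·(7) = 7; E[Enter] = -6. Best-responding. ✓
The incumbent (cost type low-cost), facing Stay out: Fight gives 5, Accommodate gives -9. Proposed Fight is best. ✓
The incumbent (cost type high-cost), facing Stay out: Fight gives 10, Accommodate gives 4. Proposed Fight is best. ✓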